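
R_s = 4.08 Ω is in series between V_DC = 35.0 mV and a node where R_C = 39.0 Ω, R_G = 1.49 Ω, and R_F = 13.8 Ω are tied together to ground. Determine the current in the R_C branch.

Parallel bank: R_p = 1/(1/39.0 + 1/1.49 + 1/13.8) = 1.300 Ω.
V_A by voltage divider: V_A = 35.0 × 1.300/(4.08 + 1.300) = 8.457 mV.
I(R_C) = V_A / R_C = 8.457/39.0 = 0.2168 mA.
(Check via current divider: I_total = 6.506 mA; share G_k/ΣG = 0.03333 → same result.)

I ≈ 0.217 mA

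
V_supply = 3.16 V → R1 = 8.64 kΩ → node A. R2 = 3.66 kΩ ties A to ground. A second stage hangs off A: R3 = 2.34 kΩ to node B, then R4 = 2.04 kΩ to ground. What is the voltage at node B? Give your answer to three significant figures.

V_B ≈ 0.276 V

Node A sees R2 in parallel with the series input of stage 2, R3 + R4 = 4.380 kΩ.
Effective lower resistance at A: R2 ‖ 4.380 = 1.994 kΩ.
So V_A = 3.16 × 0.1875 = 0.5925 V.
Stage 2 is unloaded, so V_B = V_A · R4/(R3+R4) = 0.5925 × 2.04/4.380 = 0.2760 V.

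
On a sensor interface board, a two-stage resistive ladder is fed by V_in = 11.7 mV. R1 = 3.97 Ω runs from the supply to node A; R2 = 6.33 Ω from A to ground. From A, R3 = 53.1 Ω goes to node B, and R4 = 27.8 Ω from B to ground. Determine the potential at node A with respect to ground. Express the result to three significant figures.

The second stage (R3 + R4 = 80.90 Ω) loads node A in parallel with R2.
Effective lower resistance at A: R2 ‖ 80.90 = 5.871 Ω.
So V_A = 11.7 × 0.5966 = 6.980 mV.

V_A ≈ 6.98 mV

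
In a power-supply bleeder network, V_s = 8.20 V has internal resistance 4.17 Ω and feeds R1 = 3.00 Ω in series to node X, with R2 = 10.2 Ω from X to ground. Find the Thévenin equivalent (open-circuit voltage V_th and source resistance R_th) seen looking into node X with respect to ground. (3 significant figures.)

V_th ≈ 4.82 V, R_th ≈ 4.21 Ω

R1' = 4.17 + 3.00 = 7.170 Ω (source resistance + R1).
Open-circuit (no load on X): V_th = V_s · R2/(R1' + R2) = 8.20 × 10.2/(7.170 + 10.2) = 4.815 V.
Looking into X with the source shorted: R_th = R1'·R2/(R1'+R2) = 7.170 × 10.2/17.37 = 4.210 Ω.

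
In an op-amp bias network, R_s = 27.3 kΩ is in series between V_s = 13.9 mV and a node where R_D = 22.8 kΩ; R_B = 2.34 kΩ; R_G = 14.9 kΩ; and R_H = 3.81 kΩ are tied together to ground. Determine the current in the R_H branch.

I ≈ 0.160 µA

Equivalent of the parallel group: R_p = 1.249 kΩ.
Node voltage V_A = V_s · R_p/(R_s + R_p) = 13.9 × 0.04374 = 0.6080 mV.
Branch current I = V_A/R_H = 0.6080/3.81 = 0.1596 µA.
(Check via current divider: I_total = 0.4869 µA; share G_k/ΣG = 0.3278 → same result.)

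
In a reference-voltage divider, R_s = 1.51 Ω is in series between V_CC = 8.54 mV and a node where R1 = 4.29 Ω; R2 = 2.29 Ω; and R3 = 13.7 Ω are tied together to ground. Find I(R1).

Equivalent of the parallel group: R_p = 1.346 Ω.
V_A by voltage divider: V_A = 8.54 × 1.346/(1.51 + 1.346) = 4.025 mV.
Branch current I = V_A/R1 = 4.025/4.29 = 0.9383 mA.
(Equivalently: I_total = 2.990 mA, then current-divider fraction G_k/ΣG = 0.3138.)

I ≈ 0.938 mA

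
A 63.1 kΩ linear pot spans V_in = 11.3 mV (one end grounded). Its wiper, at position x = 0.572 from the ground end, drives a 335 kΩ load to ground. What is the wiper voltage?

V_out ≈ 6.18 mV

Lower segment x·R_p = 36.09 kΩ; upper segment (1−x)·R_p = 27.01 kΩ.
R_L loads the lower segment: effective lower R = 32.58 kΩ.
Loaded-divider output: V_out = 11.3 × 0.5468 = 6.179 mV.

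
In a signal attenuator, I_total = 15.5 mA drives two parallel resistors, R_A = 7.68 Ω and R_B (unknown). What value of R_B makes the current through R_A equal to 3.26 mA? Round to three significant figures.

R_B ≈ 2.05 Ω

The fraction through R_A equals R_B/(R_A+R_B).
3.26/15.5 = R_B/(R_A + R_B) → R_B = R_A · (0.2103)/(1 − 0.2103) = 7.68 × 0.2663 = 2.045 Ω.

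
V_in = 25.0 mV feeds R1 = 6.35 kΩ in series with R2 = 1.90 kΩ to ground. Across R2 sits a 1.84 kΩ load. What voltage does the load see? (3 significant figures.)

First combine the lower leg with the load: R2 ‖ R_L = 0.9348 kΩ.
Now apply the divider: V_out = 25.0 × 0.1283 = 3.208 mV.
(Unloaded it would be 5.76 mV; the load pulls it down.)

V_out ≈ 3.21 mV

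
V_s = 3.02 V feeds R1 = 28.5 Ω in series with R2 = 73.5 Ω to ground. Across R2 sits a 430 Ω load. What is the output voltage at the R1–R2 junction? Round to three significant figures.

The load sits in parallel with R2, giving an effective lower resistance R2' = R2·R_L/(R2+R_L) = 62.77 Ω.
Voltage divider with the loaded lower leg: V_out = 3.02 × 62.77/(28.5 + 62.77) = 3.02 × 0.6877 = 2.077 V.

V_out ≈ 2.08 V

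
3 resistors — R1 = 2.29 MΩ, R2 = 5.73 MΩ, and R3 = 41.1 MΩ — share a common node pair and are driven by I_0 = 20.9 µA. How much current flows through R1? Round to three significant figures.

Total conductance ΣG = 1/2.29 + 1/5.73 + 1/41.1 = 0.6355 (units of 1/MΩ).
R1 takes the fraction G_k/ΣG = 0.4367/0.6355 = 0.6871, so I = 20.9 × 0.6871 = 14.36 µA.

I ≈ 14.4 µA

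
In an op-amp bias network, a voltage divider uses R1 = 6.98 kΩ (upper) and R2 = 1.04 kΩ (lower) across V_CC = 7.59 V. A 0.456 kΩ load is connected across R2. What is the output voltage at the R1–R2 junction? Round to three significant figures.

First combine the lower leg with the load: R2 ‖ R_L = 0.3170 kΩ.
Voltage divider with the loaded lower leg: V_out = 7.59 × 0.3170/(6.98 + 0.3170) = 7.59 × 0.04344 = 0.3297 V.
(Unloaded it would be 0.984 V; the load pulls it down.)

V_out ≈ 0.330 V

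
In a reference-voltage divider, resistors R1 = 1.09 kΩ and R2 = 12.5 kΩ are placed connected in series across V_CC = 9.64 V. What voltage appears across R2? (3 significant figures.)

V ≈ 8.87 V

ΣR = 1.09 + 12.5 = 13.59 kΩ.
V = V_CC · R/ΣR = 9.64 × 0.9198 = 8.867 V.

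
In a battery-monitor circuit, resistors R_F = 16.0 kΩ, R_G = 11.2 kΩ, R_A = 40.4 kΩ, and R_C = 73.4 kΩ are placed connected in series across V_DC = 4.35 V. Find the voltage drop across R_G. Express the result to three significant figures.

Series total: ΣR = 16.0 + 11.2 + 40.4 + 73.4 = 141.0 kΩ.
V = V_DC · R/ΣR = 4.35 × 0.07943 = 0.3455 V.

V ≈ 0.346 V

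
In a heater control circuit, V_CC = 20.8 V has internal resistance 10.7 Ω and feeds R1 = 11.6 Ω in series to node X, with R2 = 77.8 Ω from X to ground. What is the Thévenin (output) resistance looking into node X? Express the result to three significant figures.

R_th ≈ 17.3 Ω

R1' = 10.7 + 11.6 = 22.30 Ω (source resistance + R1).
With V_CC suppressed (replaced by a short), R_th = R1' ‖ R2 = (22.30 × 77.8)/(22.30 + 77.8) = 17.33 Ω.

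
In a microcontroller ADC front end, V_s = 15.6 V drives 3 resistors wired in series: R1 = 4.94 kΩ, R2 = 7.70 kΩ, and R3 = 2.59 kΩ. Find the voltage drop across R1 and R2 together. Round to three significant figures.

V ≈ 12.9 V

Total series resistance ΣR = 4.94 + 7.70 + 2.59 = 15.23 kΩ.
R_{R1..R2} = 4.94 + 7.70 = 12.64 kΩ.
V = V_s · R/ΣR = 15.6 × 0.8299 = 12.95 V.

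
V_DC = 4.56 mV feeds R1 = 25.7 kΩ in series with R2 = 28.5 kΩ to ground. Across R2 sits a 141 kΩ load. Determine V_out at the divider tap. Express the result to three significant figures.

The load sits in parallel with R2, giving an effective lower resistance R2' = R2·R_L/(R2+R_L) = 23.71 kΩ.
Then V_out = V_DC · R2'/(R1 + R2') = 4.56 × 23.71/49.41 = 2.188 mV.

V_out ≈ 2.19 mV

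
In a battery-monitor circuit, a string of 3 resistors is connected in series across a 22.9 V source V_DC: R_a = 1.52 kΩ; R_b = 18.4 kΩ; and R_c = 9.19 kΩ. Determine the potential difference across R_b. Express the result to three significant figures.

Total series resistance ΣR = 1.52 + 18.4 + 9.19 = 29.11 kΩ.
Voltage divider: V = V_DC · (18.40 / 29.11) = 22.9 × 0.6321 = 14.47 V.

V ≈ 14.5 V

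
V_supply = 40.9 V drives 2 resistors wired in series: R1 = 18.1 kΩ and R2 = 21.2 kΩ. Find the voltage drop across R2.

ΣR = 18.1 + 21.2 = 39.30 kΩ.
By the voltage-divider rule, V = 40.9 × 21.20/39.30 = 22.06 V.

V ≈ 22.1 V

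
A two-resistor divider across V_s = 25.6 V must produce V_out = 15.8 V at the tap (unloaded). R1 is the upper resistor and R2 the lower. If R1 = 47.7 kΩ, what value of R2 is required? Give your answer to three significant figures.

Required fraction k = V_out/V_s = 0.6172.
R2 = R1 · 0.6172/(1 − 0.6172) = 76.90 kΩ.

R2 ≈ 76.9 kΩ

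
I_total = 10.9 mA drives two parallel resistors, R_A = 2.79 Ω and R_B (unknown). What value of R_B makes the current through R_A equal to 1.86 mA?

Two-branch current divider: I_A = I_total · R_B/(R_A + R_B).
1.86/10.9 = R_B/(R_A + R_B) → R_B = R_A · (0.1706)/(1 − 0.1706) = 2.79 × 0.2058 = 0.5740 Ω.

R_B ≈ 0.574 Ω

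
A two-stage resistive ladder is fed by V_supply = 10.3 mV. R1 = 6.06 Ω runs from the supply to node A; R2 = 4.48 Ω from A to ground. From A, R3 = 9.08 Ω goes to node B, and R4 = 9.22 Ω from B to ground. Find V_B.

Node A sees R2 in parallel with the series input of stage 2, R3 + R4 = 18.30 Ω.
R2 ‖ (R3+R4) = 3.599 Ω.
So V_A = 10.3 × 0.3726 = 3.838 mV.
Stage 2 is unloaded, so V_B = V_A · R4/(R3+R4) = 3.838 × 9.22/18.30 = 1.934 mV.

V_B ≈ 1.93 mV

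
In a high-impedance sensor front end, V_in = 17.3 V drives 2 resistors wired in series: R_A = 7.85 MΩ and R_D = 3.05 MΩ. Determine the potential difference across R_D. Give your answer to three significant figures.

V ≈ 4.84 V

Series total: ΣR = 7.85 + 3.05 = 10.90 MΩ.
By the voltage-divider rule, V = 17.3 × 3.050/10.90 = 4.841 V.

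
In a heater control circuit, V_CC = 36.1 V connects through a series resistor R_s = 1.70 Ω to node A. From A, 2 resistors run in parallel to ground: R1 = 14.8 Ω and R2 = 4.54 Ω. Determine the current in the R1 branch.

Combine the parallel branches: R_p = (1/14.8 + 1/4.54)⁻¹ = 3.474 Ω.
V_A = 36.1 × 3.474/5.174 = 24.24 V.
I(R1) = V_A / R1 = 24.24/14.8 = 1.638 A.

I ≈ 1.64 A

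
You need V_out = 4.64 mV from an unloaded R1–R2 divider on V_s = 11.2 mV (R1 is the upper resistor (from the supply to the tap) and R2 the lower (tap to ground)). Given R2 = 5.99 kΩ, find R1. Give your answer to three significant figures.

R1 ≈ 8.47 kΩ

Required fraction k = V_out/V_s = 0.4143.
So R1 = R2 · (V_s/V_out − 1) = 5.99 × (11.2/4.64 − 1) = 5.99 × 1.414 = 8.469 kΩ.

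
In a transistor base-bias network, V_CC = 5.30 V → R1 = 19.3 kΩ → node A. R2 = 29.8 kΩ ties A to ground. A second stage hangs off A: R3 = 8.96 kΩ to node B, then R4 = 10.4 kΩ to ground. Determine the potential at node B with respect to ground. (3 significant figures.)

Looking into the second stage from A: R3 + R4 = 19.36 kΩ appears in parallel with R2.
R2 ‖ (R3+R4) = 11.74 kΩ.
First divider: V_A = V_CC · 11.74/(19.3 + 11.74) = 2.004 V.
Then the unloaded second divider: V_B = V_A × R4/(R3+R4) = 2.004 × 0.5372 = 1.077 V.

V_B ≈ 1.08 V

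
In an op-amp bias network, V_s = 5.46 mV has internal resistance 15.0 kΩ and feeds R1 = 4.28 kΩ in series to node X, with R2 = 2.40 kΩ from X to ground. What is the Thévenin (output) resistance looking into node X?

R1' = 15.0 + 4.28 = 19.28 kΩ (source resistance + R1).
Looking into X with the source shorted: R_th = R1'·R2/(R1'+R2) = 19.28 × 2.40/21.68 = 2.134 kΩ.

R_th ≈ 2.13 kΩ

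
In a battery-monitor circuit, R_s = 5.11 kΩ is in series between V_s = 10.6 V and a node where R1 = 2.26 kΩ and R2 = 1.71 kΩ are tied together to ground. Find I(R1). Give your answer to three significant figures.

Parallel bank: R_p = 1/(1/2.26 + 1/1.71) = 0.9735 kΩ.
Node voltage V_A = V_s · R_p/(R_s + R_p) = 10.6 × 0.1600 = 1.696 V.
Branch current I = V_A/R1 = 1.696/2.26 = 0.7505 mA.
(Equivalently: I_total = 1.742 mA, then current-divider fraction G_k/ΣG = 0.4307.)

I ≈ 0.751 mA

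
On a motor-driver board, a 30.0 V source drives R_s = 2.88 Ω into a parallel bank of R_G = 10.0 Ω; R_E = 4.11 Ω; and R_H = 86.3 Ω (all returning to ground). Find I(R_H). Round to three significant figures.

Combine the parallel branches: R_p = (1/10.0 + 1/4.11 + 1/86.3)⁻¹ = 2.818 Ω.
Node voltage V_A = V_CC · R_p/(R_s + R_p) = 30.0 × 0.4945 = 14.84 V.
I(R_H) = V_A / R_H = 14.84/86.3 = 0.1719 A.

I ≈ 0.172 A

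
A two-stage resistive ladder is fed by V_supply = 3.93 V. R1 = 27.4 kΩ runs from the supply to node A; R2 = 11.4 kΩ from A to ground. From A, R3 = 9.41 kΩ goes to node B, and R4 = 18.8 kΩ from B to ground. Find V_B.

Node A sees R2 in parallel with the series input of stage 2, R3 + R4 = 28.21 kΩ.
Effective lower resistance at A: R2 ‖ 28.21 = 8.119 kΩ.
So V_A = 3.93 × 0.2286 = 0.8983 V.
Then the unloaded second divider: V_B = V_A × R4/(R3+R4) = 0.8983 × 0.6664 = 0.5987 V.

V_B ≈ 0.599 V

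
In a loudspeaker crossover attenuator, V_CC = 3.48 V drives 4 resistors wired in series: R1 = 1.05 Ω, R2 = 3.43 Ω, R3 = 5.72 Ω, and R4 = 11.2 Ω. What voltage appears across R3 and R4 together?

V ≈ 2.75 V

Total series resistance ΣR = 1.05 + 3.43 + 5.72 + 11.2 = 21.40 Ω.
R_{R3..R4} = 5.72 + 11.2 = 16.92 Ω.
Voltage divider: V = V_CC · (16.92 / 21.40) = 3.48 × 0.7907 = 2.751 V.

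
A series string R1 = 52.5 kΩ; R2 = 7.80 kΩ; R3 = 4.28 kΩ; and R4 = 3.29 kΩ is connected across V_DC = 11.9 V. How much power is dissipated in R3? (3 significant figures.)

P ≈ 0.132 mW

Series current I = V_DC/ΣR = 11.9/67.87 = 0.1753 mA.
P(R3) = I²·R3 = (0.1753)² × 4.28 = 0.1316 mW.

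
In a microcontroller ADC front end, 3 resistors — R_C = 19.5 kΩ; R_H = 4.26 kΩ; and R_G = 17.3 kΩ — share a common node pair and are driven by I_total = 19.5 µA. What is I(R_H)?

Conductances: ΣG = 1/19.5 + 1/4.26 + 1/17.3 = 0.3438 (1/kΩ).
Current divider: I(R_H) = I_total · G_k/ΣG = 19.5 × (0.2347/0.3438) = 19.5 × 0.6827 = 13.31 µA.

I ≈ 13.3 µA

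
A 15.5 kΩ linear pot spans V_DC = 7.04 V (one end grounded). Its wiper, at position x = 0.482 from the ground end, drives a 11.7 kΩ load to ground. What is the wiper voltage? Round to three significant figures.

V_out ≈ 2.55 V

Lower segment x·R_p = 7.471 kΩ; upper segment (1−x)·R_p = 8.029 kΩ.
(x·R_p) ‖ R_L = 4.560 kΩ.
V_out = 7.04 × 4.560/(8.029 + 4.560) = 2.550 V.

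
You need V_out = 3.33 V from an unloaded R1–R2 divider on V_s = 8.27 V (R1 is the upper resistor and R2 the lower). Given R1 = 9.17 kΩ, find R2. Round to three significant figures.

R2 ≈ 6.18 kΩ

Required fraction k = V_out/V_s = 0.4027.
So R2 = R1 · V_out/(V_s − V_out) = 9.17 × 3.33/(8.27 − 3.33) = 9.17 × 0.6741 = 6.181 kΩ.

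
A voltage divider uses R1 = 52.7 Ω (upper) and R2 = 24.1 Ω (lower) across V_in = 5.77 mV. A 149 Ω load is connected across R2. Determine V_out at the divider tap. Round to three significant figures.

V_out ≈ 1.63 mV

R2 ‖ R_L = (24.1 × 149)/(24.1 + 149) = 20.74 Ω.
Voltage divider with the loaded lower leg: V_out = 5.77 × 20.74/(52.7 + 20.74) = 5.77 × 0.2825 = 1.630 mV.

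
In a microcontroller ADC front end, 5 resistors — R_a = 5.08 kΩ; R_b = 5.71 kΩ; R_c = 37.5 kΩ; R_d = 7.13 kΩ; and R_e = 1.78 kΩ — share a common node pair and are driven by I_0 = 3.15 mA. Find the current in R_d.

Total conductance ΣG = 1/5.08 + 1/5.71 + 1/37.5 + 1/7.13 + 1/1.78 = 1.101 (units of 1/kΩ).
Current divider: I(R_d) = I_0 · G_k/ΣG = 3.15 × (0.1403/1.101) = 3.15 × 0.1274 = 0.4014 mA.

I ≈ 0.401 mA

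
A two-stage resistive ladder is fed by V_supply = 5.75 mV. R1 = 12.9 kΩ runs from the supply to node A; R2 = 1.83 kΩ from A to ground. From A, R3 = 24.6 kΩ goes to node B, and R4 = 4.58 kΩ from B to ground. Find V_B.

V_B ≈ 0.106 mV

Looking into the second stage from A: R3 + R4 = 29.18 kΩ appears in parallel with R2.
R2 ‖ (R3+R4) = 1.722 kΩ.
V_A = 5.75 × 1.722/(12.9 + 1.722) = 0.6772 mV.
Stage 2 is unloaded, so V_B = V_A · R4/(R3+R4) = 0.6772 × 4.58/29.18 = 0.1063 mV.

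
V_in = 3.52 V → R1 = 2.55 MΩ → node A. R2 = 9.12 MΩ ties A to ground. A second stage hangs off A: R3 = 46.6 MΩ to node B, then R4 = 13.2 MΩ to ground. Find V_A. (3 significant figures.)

The second stage (R3 + R4 = 59.80 MΩ) loads node A in parallel with R2.
Effective lower resistance at A: R2 ‖ 59.80 = 7.913 MΩ.
V_A = 3.52 × 7.913/(2.55 + 7.913) = 2.662 V.

V_A ≈ 2.66 V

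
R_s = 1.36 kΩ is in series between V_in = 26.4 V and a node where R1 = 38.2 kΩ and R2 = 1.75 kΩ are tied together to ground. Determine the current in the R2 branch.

I ≈ 8.32 mA

Parallel bank: R_p = 1/(1/38.2 + 1/1.75) = 1.673 kΩ.
V_A by voltage divider: V_A = 26.4 × 1.673/(1.36 + 1.673) = 14.56 V.
Branch current I = V_A/R2 = 14.56/1.75 = 8.322 mA.
(Equivalently: I_total = 8.703 mA, then current-divider fraction G_k/ΣG = 0.9562.)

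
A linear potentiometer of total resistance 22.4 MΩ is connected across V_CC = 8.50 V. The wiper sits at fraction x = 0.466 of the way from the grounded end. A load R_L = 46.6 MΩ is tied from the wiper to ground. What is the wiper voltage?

Split the track: R_lower = x·R_p = 10.44 MΩ, R_upper = (1−x)·R_p = 11.96 MΩ.
Lower segment in parallel with the load: 10.44 ‖ 46.6 = 8.528 MΩ.
V_out = 8.50 × 8.528/(11.96 + 8.528) = 3.538 V.

V_out ≈ 3.54 V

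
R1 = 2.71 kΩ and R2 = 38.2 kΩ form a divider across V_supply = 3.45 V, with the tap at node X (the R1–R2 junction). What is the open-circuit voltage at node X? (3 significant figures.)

With X open, the divider is unloaded: V_th = 3.45 × 38.2/40.91 = 3.221 V.

V_th ≈ 3.22 V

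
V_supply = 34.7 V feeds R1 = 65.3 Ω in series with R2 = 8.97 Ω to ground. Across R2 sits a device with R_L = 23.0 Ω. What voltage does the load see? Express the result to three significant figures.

R2 ‖ R_L = (8.97 × 23.0)/(8.97 + 23.0) = 6.453 Ω.
Then V_out = V_supply · R2'/(R1 + R2') = 34.7 × 6.453/71.75 = 3.121 V.

V_out ≈ 3.12 V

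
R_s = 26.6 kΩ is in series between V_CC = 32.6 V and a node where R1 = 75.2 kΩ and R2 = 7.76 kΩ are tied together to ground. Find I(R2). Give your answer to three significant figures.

I ≈ 0.879 mA

Parallel bank: R_p = 1/(1/75.2 + 1/7.76) = 7.034 kΩ.
V_A by voltage divider: V_A = 32.6 × 7.034/(26.6 + 7.034) = 6.818 V.
I(R2) = V_A / R2 = 6.818/7.76 = 0.8786 mA.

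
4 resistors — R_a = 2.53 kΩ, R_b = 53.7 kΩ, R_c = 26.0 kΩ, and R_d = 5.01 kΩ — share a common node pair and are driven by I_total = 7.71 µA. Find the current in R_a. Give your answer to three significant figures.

Conductances: ΣG = 1/2.53 + 1/53.7 + 1/26.0 + 1/5.01 = 0.6519 (1/kΩ).
By the current-divider rule, I = I_total · G_k/ΣG = 7.71 × 0.6063 = 4.674 µA.

I ≈ 4.67 µA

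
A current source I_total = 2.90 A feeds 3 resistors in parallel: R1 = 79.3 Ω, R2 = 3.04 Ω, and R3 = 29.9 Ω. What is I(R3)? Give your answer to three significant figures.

I ≈ 0.259 A

Total conductance ΣG = 1/79.3 + 1/3.04 + 1/29.9 = 0.3750 (units of 1/Ω).
R3 takes the fraction G_k/ΣG = 0.03344/0.3750 = 0.08919, so I = 2.90 × 0.08919 = 0.2586 A.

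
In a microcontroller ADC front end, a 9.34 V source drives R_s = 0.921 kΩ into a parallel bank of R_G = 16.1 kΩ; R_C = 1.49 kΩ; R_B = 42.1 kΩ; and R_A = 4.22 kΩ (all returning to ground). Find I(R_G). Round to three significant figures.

I ≈ 0.303 mA

Parallel bank: R_p = 1/(1/16.1 + 1/1.49 + 1/42.1 + 1/4.22) = 1.006 kΩ.
V_A by voltage divider: V_A = 9.34 × 1.006/(0.921 + 1.006) = 4.876 V.
Branch current I = V_A/R_G = 4.876/16.1 = 0.3029 mA.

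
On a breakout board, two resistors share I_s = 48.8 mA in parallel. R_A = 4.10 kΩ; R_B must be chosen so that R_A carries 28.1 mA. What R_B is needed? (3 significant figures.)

In a two-way split, I_A/I_s = R_B/(R_A + R_B).
With f = 0.5758, R_B = R_A · f/(1−f) = 4.10 × 1.357 = 5.566 kΩ.

R_B ≈ 5.57 kΩ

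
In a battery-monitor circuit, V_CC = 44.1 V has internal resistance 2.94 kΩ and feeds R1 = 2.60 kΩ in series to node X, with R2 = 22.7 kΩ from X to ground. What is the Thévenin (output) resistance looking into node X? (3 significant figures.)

R1' = 2.94 + 2.60 = 5.540 kΩ (source resistance + R1).
Looking into X with the source shorted: R_th = R1'·R2/(R1'+R2) = 5.540 × 22.7/28.24 = 4.453 kΩ.

R_th ≈ 4.45 kΩ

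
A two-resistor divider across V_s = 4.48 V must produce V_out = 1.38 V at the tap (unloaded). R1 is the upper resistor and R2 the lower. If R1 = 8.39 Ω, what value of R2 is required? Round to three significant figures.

R2 ≈ 3.73 Ω

Required fraction k = V_out/V_s = 0.3080.
Rearranging, R2 = R1·k/(1−k) = 8.39 × 0.4452 = 3.735 Ω.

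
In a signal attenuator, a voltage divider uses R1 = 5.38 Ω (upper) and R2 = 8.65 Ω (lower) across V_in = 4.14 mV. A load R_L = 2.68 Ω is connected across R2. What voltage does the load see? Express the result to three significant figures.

V_out ≈ 1.14 mV

R2 ‖ R_L = (8.65 × 2.68)/(8.65 + 2.68) = 2.046 Ω.
Then V_out = V_in · R2'/(R1 + R2') = 4.14 × 2.046/7.426 = 1.141 mV.
(Unloaded it would be 2.55 mV; the load pulls it down.)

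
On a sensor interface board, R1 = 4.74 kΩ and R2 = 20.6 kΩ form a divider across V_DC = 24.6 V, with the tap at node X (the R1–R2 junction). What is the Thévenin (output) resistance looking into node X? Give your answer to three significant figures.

With V_DC suppressed (replaced by a short), R_th = R1 ‖ R2 = (4.740 × 20.6)/(4.740 + 20.6) = 3.853 kΩ.

R_th ≈ 3.85 kΩ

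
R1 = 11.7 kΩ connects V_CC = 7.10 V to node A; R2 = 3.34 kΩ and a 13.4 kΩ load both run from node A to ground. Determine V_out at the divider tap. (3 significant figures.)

The load sits in parallel with R2, giving an effective lower resistance R2' = R2·R_L/(R2+R_L) = 2.674 kΩ.
Now apply the divider: V_out = 7.10 × 0.1860 = 1.321 V.

V_out ≈ 1.32 V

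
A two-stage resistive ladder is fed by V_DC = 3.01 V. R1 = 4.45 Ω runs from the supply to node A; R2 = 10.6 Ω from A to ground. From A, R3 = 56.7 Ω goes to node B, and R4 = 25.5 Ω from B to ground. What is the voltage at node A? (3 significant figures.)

Looking into the second stage from A: R3 + R4 = 82.20 Ω appears in parallel with R2.
Effective lower resistance at A: R2 ‖ 82.20 = 9.389 Ω.
First divider: V_A = V_DC · 9.389/(4.45 + 9.389) = 2.042 V.

V_A ≈ 2.04 V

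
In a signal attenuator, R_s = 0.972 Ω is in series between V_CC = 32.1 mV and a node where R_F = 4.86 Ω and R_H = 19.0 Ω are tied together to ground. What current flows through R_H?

I ≈ 1.35 mA

Combine the parallel branches: R_p = (1/4.86 + 1/19.0)⁻¹ = 3.870 Ω.
V_A by voltage divider: V_A = 32.1 × 3.870/(0.972 + 3.870) = 25.66 mV.
Branch current I = V_A/R_H = 25.66/19.0 = 1.350 mA.
(Check via current divider: I_total = 6.629 mA; share G_k/ΣG = 0.2037 → same result.)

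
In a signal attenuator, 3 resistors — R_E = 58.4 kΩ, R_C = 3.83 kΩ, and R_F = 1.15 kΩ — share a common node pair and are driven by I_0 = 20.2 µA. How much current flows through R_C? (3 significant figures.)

Total conductance ΣG = 1/58.4 + 1/3.83 + 1/1.15 = 1.148 (units of 1/kΩ).
R_C takes the fraction G_k/ΣG = 0.2611/1.148 = 0.2275, so I = 20.2 × 0.2275 = 4.595 µA.

I ≈ 4.60 µA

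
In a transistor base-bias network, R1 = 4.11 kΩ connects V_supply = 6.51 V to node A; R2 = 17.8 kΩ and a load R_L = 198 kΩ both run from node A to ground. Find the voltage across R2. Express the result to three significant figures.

V_out ≈ 5.20 V

The load sits in parallel with R2, giving an effective lower resistance R2' = R2·R_L/(R2+R_L) = 16.33 kΩ.
Then V_out = V_supply · R2'/(R1 + R2') = 6.51 × 16.33/20.44 = 5.201 V.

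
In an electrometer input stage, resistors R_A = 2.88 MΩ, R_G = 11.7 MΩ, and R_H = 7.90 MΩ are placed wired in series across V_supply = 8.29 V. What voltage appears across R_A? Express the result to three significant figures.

V ≈ 1.06 V

Series total: ΣR = 2.88 + 11.7 + 7.90 = 22.48 MΩ.
V = V_supply · R/ΣR = 8.29 × 0.1281 = 1.062 V.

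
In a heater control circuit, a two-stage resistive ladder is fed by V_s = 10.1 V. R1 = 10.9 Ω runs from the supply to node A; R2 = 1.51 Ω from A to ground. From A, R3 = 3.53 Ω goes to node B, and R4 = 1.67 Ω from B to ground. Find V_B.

Node A sees R2 in parallel with the series input of stage 2, R3 + R4 = 5.200 Ω.
Effective lower resistance at A: R2 ‖ 5.200 = 1.170 Ω.
First divider: V_A = V_s · 1.170/(10.9 + 1.170) = 0.9792 V.
Stage 2 is unloaded, so V_B = V_A · R4/(R3+R4) = 0.9792 × 1.67/5.200 = 0.3145 V.

V_B ≈ 0.314 V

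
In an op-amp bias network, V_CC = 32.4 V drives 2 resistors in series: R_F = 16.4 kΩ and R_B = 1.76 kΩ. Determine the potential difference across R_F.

ΣR = 16.4 + 1.76 = 18.16 kΩ.
V = V_CC · R/ΣR = 32.4 × 0.9031 = 29.26 V.

V ≈ 29.3 V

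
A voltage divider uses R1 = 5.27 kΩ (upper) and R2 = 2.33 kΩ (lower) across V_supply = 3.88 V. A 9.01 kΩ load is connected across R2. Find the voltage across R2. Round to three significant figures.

R2 ‖ R_L = (2.33 × 9.01)/(2.33 + 9.01) = 1.851 kΩ.
Now apply the divider: V_out = 3.88 × 0.2600 = 1.009 V.

V_out ≈ 1.01 V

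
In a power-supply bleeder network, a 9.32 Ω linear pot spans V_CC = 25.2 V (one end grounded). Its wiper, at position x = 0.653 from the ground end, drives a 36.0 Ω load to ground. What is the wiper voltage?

Split the track: R_lower = x·R_p = 6.086 Ω, R_upper = (1−x)·R_p = 3.234 Ω.
R_L loads the lower segment: effective lower R = 5.206 Ω.
Then V_out = V_CC · 5.206/(3.234 + 5.206) = 15.54 V.

V_out ≈ 15.5 V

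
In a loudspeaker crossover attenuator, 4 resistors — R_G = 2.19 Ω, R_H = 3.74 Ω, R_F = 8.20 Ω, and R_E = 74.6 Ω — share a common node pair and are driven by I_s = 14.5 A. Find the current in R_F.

Conductances: ΣG = 1/2.19 + 1/3.74 + 1/8.20 + 1/74.6 = 0.8594 (1/Ω).
Current divider: I(R_F) = I_s · G_k/ΣG = 14.5 × (0.1220/0.8594) = 14.5 × 0.1419 = 2.058 A.

I ≈ 2.06 A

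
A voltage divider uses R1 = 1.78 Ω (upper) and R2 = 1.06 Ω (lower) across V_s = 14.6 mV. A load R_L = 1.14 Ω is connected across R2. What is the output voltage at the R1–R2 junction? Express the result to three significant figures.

First combine the lower leg with the load: R2 ‖ R_L = 0.5493 Ω.
Now apply the divider: V_out = 14.6 × 0.2358 = 3.443 mV.

V_out ≈ 3.44 mV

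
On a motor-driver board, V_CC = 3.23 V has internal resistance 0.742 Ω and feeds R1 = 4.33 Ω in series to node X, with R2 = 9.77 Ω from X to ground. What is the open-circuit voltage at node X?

V_th ≈ 2.13 V

R1' = 0.742 + 4.33 = 5.072 Ω (source resistance + R1).
With X open, the divider is unloaded: V_th = 3.23 × 9.77/14.84 = 2.126 V.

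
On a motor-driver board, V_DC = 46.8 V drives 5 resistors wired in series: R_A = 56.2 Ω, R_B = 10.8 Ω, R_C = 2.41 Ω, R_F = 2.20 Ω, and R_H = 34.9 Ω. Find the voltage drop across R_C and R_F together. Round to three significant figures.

V ≈ 2.03 V

Series total: ΣR = 56.2 + 10.8 + 2.41 + 2.20 + 34.9 = 106.5 Ω.
R_{R_C..R_F} = 2.41 + 2.20 = 4.610 Ω.
V = V_DC · R/ΣR = 46.8 × 0.04328 = 2.026 V.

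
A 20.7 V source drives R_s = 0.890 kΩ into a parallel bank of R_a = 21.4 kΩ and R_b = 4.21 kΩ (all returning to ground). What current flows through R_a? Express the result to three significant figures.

I ≈ 0.772 mA

Equivalent of the parallel group: R_p = 3.518 kΩ.
V_A by voltage divider: V_A = 20.7 × 3.518/(0.890 + 3.518) = 16.52 V.
Branch current I = V_A/R_a = 16.52/21.4 = 0.7720 mA.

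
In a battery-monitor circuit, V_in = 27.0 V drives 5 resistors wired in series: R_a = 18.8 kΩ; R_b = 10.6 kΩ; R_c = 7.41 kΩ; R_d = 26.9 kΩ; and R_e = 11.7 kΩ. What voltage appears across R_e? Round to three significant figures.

ΣR = 18.8 + 10.6 + 7.41 + 26.9 + 11.7 = 75.41 kΩ.
V = V_in · R/ΣR = 27.0 × 0.1552 = 4.189 V.

V ≈ 4.19 V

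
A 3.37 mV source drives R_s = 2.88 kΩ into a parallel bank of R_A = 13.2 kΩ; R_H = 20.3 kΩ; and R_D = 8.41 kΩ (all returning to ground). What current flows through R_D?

Combine the parallel branches: R_p = (1/13.2 + 1/20.3 + 1/8.41)⁻¹ = 4.100 kΩ.
V_A by voltage divider: V_A = 3.37 × 4.100/(2.88 + 4.100) = 1.979 mV.
Branch current I = V_A/R_D = 1.979/8.41 = 0.2354 µA.
(Check via current divider: I_total = 0.4828 µA; share G_k/ΣG = 0.4875 → same result.)

I ≈ 0.235 µA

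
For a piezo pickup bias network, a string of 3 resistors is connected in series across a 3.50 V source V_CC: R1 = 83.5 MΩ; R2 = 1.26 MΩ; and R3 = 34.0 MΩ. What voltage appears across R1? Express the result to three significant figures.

V ≈ 2.46 V

ΣR = 83.5 + 1.26 + 34.0 = 118.8 MΩ.
V = V_CC · R/ΣR = 3.50 × 0.7031 = 2.461 V.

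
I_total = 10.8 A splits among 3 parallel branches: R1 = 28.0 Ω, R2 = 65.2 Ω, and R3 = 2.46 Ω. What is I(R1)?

I ≈ 0.843 A

Total conductance ΣG = 1/28.0 + 1/65.2 + 1/2.46 = 0.4576 (units of 1/Ω).
By the current-divider rule, I = I_total · G_k/ΣG = 10.8 × 0.07805 = 0.8430 A.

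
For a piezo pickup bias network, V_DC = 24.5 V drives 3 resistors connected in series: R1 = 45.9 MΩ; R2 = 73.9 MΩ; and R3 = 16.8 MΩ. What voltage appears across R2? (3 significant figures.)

Series total: ΣR = 45.9 + 73.9 + 16.8 = 136.6 MΩ.
V = V_DC · R/ΣR = 24.5 × 0.5410 = 13.25 V.

V ≈ 13.3 V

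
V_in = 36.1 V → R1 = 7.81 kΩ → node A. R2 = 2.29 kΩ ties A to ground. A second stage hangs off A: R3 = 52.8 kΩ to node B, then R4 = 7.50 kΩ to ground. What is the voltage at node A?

V_A ≈ 7.95 V

The second stage (R3 + R4 = 60.30 kΩ) loads node A in parallel with R2.
R2 ‖ (R3+R4) = 2.206 kΩ.
So V_A = 36.1 × 0.2203 = 7.952 V.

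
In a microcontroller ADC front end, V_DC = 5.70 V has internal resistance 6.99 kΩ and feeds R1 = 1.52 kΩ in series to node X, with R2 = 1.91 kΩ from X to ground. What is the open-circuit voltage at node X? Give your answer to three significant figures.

V_th ≈ 1.04 V

R1' = 6.99 + 1.52 = 8.510 kΩ (source resistance + R1).
Open-circuit (no load on X): V_th = V_DC · R2/(R1' + R2) = 5.70 × 1.91/(8.510 + 1.91) = 1.045 V.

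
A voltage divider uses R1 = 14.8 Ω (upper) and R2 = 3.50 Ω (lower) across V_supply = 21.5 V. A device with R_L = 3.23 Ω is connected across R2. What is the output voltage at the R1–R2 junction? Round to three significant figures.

The load sits in parallel with R2, giving an effective lower resistance R2' = R2·R_L/(R2+R_L) = 1.680 Ω.
Then V_out = V_supply · R2'/(R1 + R2') = 21.5 × 1.680/16.48 = 2.192 V.

V_out ≈ 2.19 V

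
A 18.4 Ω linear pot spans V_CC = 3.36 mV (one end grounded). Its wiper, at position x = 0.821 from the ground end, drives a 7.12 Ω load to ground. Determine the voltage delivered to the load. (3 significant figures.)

V_out ≈ 2.00 mV

Split the track: R_lower = x·R_p = 15.11 Ω, R_upper = (1−x)·R_p = 3.294 Ω.
(x·R_p) ‖ R_L = 4.839 Ω.
Then V_out = V_CC · 4.839/(3.294 + 4.839) = 1.999 mV.
(Unloaded: V_out = x·V_CC = 2.76 mV.)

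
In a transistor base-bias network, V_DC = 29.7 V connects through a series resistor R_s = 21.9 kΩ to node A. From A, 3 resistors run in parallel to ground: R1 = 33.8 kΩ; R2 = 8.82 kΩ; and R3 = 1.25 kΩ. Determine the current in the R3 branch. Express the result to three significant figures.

Parallel bank: R_p = 1/(1/33.8 + 1/8.82 + 1/1.25) = 1.060 kΩ.
V_A by voltage divider: V_A = 29.7 × 1.060/(21.9 + 1.060) = 1.372 V.
Branch current I = V_A/R3 = 1.372/1.25 = 1.097 mA.

I ≈ 1.10 mA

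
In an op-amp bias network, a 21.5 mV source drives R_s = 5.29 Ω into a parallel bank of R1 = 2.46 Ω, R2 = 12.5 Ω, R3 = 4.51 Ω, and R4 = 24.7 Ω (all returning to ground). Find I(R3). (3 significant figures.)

Equivalent of the parallel group: R_p = 1.336 Ω.
V_A = 21.5 × 1.336/6.626 = 4.334 mV.
Branch current I = V_A/R3 = 4.334/4.51 = 0.9610 mA.

I ≈ 0.961 mA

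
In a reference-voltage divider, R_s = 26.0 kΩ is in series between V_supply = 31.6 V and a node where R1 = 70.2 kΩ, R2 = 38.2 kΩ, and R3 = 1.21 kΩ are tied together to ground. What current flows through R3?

Combine the parallel branches: R_p = (1/70.2 + 1/38.2 + 1/1.21)⁻¹ = 1.154 kΩ.
Node voltage V_A = V_supply · R_p/(R_s + R_p) = 31.6 × 0.04248 = 1.342 V.
I(R3) = V_A / R3 = 1.342/1.21 = 1.109 mA.

I ≈ 1.11 mA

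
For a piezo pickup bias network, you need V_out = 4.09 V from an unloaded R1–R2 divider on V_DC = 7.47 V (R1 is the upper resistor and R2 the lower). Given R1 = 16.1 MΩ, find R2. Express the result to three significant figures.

Required fraction k = V_out/V_DC = 0.5475.
R2 = R1 · 0.5475/(1 − 0.5475) = 19.48 MΩ.

R2 ≈ 19.5 MΩ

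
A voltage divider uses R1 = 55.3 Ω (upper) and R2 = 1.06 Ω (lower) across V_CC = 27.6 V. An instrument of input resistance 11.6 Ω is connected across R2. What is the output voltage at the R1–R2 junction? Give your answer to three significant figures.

V_out ≈ 0.476 V

The load sits in parallel with R2, giving an effective lower resistance R2' = R2·R_L/(R2+R_L) = 0.9712 Ω.
Now apply the divider: V_out = 27.6 × 0.01726 = 0.4764 V.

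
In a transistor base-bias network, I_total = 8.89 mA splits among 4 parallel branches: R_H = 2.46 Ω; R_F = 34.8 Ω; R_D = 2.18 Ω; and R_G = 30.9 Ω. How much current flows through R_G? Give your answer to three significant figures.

I ≈ 0.311 mA

Total conductance ΣG = 1/2.46 + 1/34.8 + 1/2.18 + 1/30.9 = 0.9263 (units of 1/Ω).
Current divider: I(R_G) = I_total · G_k/ΣG = 8.89 × (0.03236/0.9263) = 8.89 × 0.03494 = 0.3106 mA.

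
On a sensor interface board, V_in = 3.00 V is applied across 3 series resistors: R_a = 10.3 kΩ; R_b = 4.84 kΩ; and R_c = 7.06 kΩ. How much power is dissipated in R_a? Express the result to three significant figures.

The common current is I = 3.00/22.20 = 0.1351 mA.
P = I²R = 0.01826 × 10.3 = 0.1881 mW.

P ≈ 0.188 mW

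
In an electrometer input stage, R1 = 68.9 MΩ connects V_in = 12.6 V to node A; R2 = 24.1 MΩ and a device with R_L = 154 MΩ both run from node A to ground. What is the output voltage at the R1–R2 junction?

First combine the lower leg with the load: R2 ‖ R_L = 20.84 MΩ.
Voltage divider with the loaded lower leg: V_out = 12.6 × 20.84/(68.9 + 20.84) = 12.6 × 0.2322 = 2.926 V.

V_out ≈ 2.93 V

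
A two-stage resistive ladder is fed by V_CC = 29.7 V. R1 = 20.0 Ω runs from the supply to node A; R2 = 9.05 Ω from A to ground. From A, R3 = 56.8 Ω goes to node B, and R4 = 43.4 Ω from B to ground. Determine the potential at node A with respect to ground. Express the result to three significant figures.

The second stage (R3 + R4 = 100.2 Ω) loads node A in parallel with R2.
R2 ‖ (R3+R4) = 8.300 Ω.
V_A = 29.7 × 8.300/(20.0 + 8.300) = 8.711 V.

V_A ≈ 8.71 V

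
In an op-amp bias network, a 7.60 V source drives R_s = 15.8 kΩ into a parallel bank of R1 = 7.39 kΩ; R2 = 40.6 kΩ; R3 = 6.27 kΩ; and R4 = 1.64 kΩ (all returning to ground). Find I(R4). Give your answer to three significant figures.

I ≈ 0.296 mA

Combine the parallel branches: R_p = (1/7.39 + 1/40.6 + 1/6.27 + 1/1.64)⁻¹ = 1.076 kΩ.
Node voltage V_A = V_s · R_p/(R_s + R_p) = 7.60 × 0.06377 = 0.4847 V.
I(R4) = V_A / R4 = 0.4847/1.64 = 0.2955 mA.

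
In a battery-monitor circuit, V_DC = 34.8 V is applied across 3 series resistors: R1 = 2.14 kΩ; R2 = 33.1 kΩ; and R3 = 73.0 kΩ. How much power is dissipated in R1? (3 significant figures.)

P ≈ 0.221 mW

Series current I = V_DC/ΣR = 34.8/108.2 = 0.3215 mA.
P = I²R = 0.1034 × 2.14 = 0.2212 mW.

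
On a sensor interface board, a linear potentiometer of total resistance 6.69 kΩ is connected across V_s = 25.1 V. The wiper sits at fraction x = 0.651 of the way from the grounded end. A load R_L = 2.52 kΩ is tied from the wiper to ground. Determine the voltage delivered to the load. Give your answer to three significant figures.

V_out ≈ 10.2 V

Lower segment x·R_p = 4.355 kΩ; upper segment (1−x)·R_p = 2.335 kΩ.
R_L loads the lower segment: effective lower R = 1.596 kΩ.
Loaded-divider output: V_out = 25.1 × 0.4061 = 10.19 V.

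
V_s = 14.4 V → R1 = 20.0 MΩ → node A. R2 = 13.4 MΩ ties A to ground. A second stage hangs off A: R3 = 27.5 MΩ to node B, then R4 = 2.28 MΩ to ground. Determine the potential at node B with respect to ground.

V_B ≈ 0.348 V

Node A sees R2 in parallel with the series input of stage 2, R3 + R4 = 29.78 MΩ.
Effective lower resistance at A: R2 ‖ 29.78 = 9.242 MΩ.
First divider: V_A = V_s · 9.242/(20.0 + 9.242) = 4.551 V.
V_B = V_A × 0.07656 = 0.3484 V.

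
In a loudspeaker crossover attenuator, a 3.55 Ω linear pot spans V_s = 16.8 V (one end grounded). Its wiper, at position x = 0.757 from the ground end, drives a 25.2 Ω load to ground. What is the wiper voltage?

Lower segment x·R_p = 2.687 Ω; upper segment (1−x)·R_p = 0.8626 Ω.
(x·R_p) ‖ R_L = 2.428 Ω.
Loaded-divider output: V_out = 16.8 × 0.7379 = 12.40 V.
(Unloaded: V_out = x·V_s = 12.7 V.)

V_out ≈ 12.4 V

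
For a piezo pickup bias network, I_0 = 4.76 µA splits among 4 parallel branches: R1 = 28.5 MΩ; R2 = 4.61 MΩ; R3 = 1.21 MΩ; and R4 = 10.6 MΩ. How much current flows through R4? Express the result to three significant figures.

I ≈ 0.383 µA

ΣG = 1/28.5 + 1/4.61 + 1/1.21 + 1/10.6 = 1.173.
Current divider: I(R4) = I_0 · G_k/ΣG = 4.76 × (0.09434/1.173) = 4.76 × 0.08044 = 0.3829 µA.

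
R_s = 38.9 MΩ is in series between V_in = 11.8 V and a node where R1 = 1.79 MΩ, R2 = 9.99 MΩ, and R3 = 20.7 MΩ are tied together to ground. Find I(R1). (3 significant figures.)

I ≈ 0.231 µA

Equivalent of the parallel group: R_p = 1.414 MΩ.
Node voltage V_A = V_in · R_p/(R_s + R_p) = 11.8 × 0.03508 = 0.4140 V.
I(R1) = V_A / R1 = 0.4140/1.79 = 0.2313 µA.
(Equivalently: I_total = 0.2927 µA, then current-divider fraction G_k/ΣG = 0.7901.)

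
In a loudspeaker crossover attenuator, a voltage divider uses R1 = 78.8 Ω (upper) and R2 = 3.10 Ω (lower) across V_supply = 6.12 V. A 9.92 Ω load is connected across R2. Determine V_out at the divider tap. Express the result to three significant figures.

The load sits in parallel with R2, giving an effective lower resistance R2' = R2·R_L/(R2+R_L) = 2.362 Ω.
Then V_out = V_supply · R2'/(R1 + R2') = 6.12 × 2.362/81.16 = 0.1781 V.

V_out ≈ 0.178 V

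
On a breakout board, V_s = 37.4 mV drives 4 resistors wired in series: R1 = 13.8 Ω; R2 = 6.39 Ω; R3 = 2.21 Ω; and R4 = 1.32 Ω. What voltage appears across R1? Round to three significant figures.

V ≈ 21.8 mV

Series total: ΣR = 13.8 + 6.39 + 2.21 + 1.32 = 23.72 Ω.
Voltage divider: V = V_s · (13.80 / 23.72) = 37.4 × 0.5818 = 21.76 mV.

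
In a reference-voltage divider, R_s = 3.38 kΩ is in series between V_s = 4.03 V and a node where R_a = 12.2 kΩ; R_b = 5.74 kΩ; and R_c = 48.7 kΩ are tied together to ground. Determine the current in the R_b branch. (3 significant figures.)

I ≈ 0.363 mA

Equivalent of the parallel group: R_p = 3.614 kΩ.
Node voltage V_A = V_s · R_p/(R_s + R_p) = 4.03 × 0.5167 = 2.082 V.
I(R_b) = V_A / R_b = 2.082/5.74 = 0.3628 mA.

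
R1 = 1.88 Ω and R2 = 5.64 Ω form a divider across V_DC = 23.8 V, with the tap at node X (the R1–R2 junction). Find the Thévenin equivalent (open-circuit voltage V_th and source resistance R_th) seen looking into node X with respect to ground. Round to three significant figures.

V_th is the unloaded tap voltage: V_DC · R2/(R1+R2) = 23.8 × 0.7500 = 17.85 V.
Zeroing V_DC shorts the top of R1 to ground, so R_th = R1 ‖ R2 = 1.410 Ω.

V_th ≈ 17.9 V, R_th ≈ 1.41 Ω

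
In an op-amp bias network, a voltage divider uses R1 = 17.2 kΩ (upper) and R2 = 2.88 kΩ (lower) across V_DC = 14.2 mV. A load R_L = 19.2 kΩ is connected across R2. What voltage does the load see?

The load sits in parallel with R2, giving an effective lower resistance R2' = R2·R_L/(R2+R_L) = 2.504 kΩ.
Then V_out = V_DC · R2'/(R1 + R2') = 14.2 × 2.504/19.70 = 1.805 mV.
(Unloaded it would be 2.04 mV; the load pulls it down.)

V_out ≈ 1.80 mV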